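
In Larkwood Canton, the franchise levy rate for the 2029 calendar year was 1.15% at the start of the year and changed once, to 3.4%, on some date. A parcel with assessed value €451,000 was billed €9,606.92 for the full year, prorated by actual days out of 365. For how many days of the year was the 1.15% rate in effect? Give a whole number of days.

206 days

Let d = days at the first rate; then 365 − d days at the second rate.
€451,000 × [1.15%·d + 3.4%·(365−d)] / 365 = €9,606.92
Solving gives d = 206, so the new rate took effect on 26 July 2029.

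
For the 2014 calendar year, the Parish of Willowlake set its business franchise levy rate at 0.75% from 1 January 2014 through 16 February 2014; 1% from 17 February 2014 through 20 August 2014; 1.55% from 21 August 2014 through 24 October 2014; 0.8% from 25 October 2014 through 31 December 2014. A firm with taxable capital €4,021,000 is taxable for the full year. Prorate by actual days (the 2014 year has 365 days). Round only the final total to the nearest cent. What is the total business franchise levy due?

€41,355.71

1 January – 16 February 2014: 47 days at 0.75% → €4,021,000 × 0.75% × 47/365 = €3,883.2945
17 February – 20 August 2014: 185 days at 1% → €4,021,000 × 1% × 185/365 = €20,380.4110
21 August – 24 October 2014: 65 days at 1.55% → €4,021,000 × 1.55% × 65/365 = €11,099.0616
25 October – 31 December 2014: 68 days at 0.8% → €4,021,000 × 0.8% × 68/365 = €5,992.9425
Total = €41,355.7096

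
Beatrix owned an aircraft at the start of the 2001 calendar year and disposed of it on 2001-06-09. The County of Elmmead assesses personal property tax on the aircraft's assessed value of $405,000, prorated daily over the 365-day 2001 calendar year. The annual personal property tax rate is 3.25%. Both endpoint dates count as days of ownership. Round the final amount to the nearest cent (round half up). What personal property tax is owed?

$5,769.86

Days held (2001-01-01 to 2001-06-09): 160 out of 365
Tax = $405,000 × 3.25% × 160/365 = $5,769.8630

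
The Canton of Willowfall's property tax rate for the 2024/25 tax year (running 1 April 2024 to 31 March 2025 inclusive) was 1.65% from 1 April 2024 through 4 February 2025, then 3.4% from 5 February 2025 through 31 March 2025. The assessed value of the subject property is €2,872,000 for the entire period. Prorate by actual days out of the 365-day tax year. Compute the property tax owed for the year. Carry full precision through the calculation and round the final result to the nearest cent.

1 April 2024 – 4 February 2025: 310 days at 1.65% → €2,872,000 × 1.65% × 310/365 = €40,247.3425
5 February – 31 March 2025: 55 days at 3.4% → €2,872,000 × 3.4% × 55/365 = €14,714.0822
Total = €54,961.4247

€54,961.42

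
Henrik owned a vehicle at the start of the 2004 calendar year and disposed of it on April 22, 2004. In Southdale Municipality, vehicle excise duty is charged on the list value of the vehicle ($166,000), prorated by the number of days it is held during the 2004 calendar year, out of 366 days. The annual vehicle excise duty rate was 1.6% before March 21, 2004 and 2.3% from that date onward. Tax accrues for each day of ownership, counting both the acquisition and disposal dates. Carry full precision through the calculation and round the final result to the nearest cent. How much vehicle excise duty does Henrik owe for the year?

$924.79

January 1 – March 20, 2004: 80 days at 1.6% → $166,000 × 1.6% × 80/366 = $580.5464
March 21 – April 22, 2004: 33 days at 2.3% → $166,000 × 2.3% × 33/366 = $344.2459
Total = $924.7923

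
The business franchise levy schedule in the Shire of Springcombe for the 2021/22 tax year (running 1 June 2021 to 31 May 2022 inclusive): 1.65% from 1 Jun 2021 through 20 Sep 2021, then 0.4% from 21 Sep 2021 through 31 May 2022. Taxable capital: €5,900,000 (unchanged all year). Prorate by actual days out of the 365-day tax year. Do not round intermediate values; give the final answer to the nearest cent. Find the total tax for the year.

€46,230.14

1 Jun – 20 Sep 2021: 112 days at 1.65% → €5,900,000 × 1.65% × 112/365 = €29,871.7808
21 Sep 2021 – 31 May 2022: 253 days at 0.4% → €5,900,000 × 0.4% × 253/365 = €16,358.3562
Total = €46,230.1370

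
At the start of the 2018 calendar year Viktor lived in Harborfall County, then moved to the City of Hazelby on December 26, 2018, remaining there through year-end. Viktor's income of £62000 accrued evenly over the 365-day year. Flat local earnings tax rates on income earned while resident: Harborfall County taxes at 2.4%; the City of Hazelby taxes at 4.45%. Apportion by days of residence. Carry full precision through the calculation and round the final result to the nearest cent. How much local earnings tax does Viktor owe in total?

Harborfall County, January 1 – December 25, 2018: 359 days → £62000 × 2.4% × 359/365 = £1463.5397
The City of Hazelby, December 26 – December 31, 2018: 6 days → £62000 × 4.45% × 6/365 = £45.3534
Total = £1508.8932

£1508.89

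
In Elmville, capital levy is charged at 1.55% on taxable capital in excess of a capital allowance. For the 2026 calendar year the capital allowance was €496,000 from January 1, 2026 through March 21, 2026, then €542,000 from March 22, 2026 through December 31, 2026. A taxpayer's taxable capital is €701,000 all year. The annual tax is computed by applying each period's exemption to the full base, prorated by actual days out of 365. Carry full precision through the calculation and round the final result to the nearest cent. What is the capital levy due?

January 1 – March 21, 2026: 80 days, exemption €496,000 → (€701,000 − €496,000) × 1.55% × 80/365 = €696.4384
March 22 – December 31, 2026: 285 days, exemption €542,000 → (€701,000 − €542,000) × 1.55% × 285/365 = €1,924.3356
Total = €2,620.7740

€2,620.77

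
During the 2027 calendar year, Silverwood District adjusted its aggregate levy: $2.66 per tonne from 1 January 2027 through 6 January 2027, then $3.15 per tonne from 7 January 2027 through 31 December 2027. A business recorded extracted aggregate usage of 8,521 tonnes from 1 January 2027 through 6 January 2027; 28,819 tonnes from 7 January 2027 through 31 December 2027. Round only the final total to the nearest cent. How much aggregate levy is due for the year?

$113445.71

1 January – 6 January 2027: 8,521 tonnes at $2.66/tonne → $22665.86
7 January – 31 December 2027: 28,819 tonnes at $3.15/tonne → $90779.85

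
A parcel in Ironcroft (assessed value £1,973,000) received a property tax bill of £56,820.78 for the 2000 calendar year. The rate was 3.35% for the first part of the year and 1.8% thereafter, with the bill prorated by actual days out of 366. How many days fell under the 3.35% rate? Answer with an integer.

255 days

Let d = days at the first rate; then 366 − d days at the second rate.
£1,973,000 × [3.35%·d + 1.8%·(366−d)] / 366 = £56,820.78
Solving gives d = 255, so the new rate took effect on 12 September 2000.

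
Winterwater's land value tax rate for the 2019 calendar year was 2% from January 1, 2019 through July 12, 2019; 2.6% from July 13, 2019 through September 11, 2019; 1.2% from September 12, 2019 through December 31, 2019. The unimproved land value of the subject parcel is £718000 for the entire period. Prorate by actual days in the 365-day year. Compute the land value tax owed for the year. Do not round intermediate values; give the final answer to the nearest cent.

£13333.16

January 1 – July 12, 2019: 193 days at 2% → £718000 × 2% × 193/365 = £7593.0959
July 13 – September 11, 2019: 61 days at 2.6% → £718000 × 2.6% × 61/365 = £3119.8575
September 12 – December 31, 2019: 111 days at 1.2% → £718000 × 1.2% × 111/365 = £2620.2082
Total = £13333.1616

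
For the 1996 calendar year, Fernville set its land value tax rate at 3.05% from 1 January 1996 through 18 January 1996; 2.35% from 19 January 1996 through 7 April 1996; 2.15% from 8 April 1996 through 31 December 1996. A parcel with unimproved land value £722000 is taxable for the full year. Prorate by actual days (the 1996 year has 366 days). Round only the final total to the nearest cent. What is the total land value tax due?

£16158.20

1 January – 18 January 1996: 18 days at 3.05% → £722000 × 3.05% × 18/366 = £1083.0000
19 January – 7 April 1996: 80 days at 2.35% → £722000 × 2.35% × 80/366 = £3708.6339
8 April – 31 December 1996: 268 days at 2.15% → £722000 × 2.15% × 268/366 = £11366.5683
Total = £16158.2022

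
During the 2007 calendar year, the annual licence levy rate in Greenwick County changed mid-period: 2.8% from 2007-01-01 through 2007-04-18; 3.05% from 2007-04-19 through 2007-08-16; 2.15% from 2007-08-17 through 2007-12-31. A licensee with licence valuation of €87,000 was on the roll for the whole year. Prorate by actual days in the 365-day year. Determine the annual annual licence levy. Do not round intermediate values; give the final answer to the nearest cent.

2007-01-01 to 2007-04-18: 108 days at 2.8% → €87,000 × 2.8% × 108/365 = €720.7890
2007-04-19 to 2007-08-16: 120 days at 3.05% → €87,000 × 3.05% × 120/365 = €872.3836
2007-08-17 to 2007-12-31: 137 days at 2.15% → €87,000 × 2.15% × 137/365 = €702.0781
Total = €2,295.2507

€2,295.25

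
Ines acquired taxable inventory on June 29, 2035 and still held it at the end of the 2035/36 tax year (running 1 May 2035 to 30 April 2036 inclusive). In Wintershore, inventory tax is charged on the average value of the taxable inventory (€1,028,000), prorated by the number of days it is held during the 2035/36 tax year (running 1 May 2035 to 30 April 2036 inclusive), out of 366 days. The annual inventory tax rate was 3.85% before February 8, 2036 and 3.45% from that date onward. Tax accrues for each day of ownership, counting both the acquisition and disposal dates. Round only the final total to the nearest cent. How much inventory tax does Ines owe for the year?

June 29, 2035 – February 7, 2036: 224 days at 3.85% → €1,028,000 × 3.85% × 224/366 = €24,222.6011
February 8 – April 30, 2036: 83 days at 3.45% → €1,028,000 × 3.45% × 83/366 = €8,042.8361
Total = €32,265.4372

€32,265.44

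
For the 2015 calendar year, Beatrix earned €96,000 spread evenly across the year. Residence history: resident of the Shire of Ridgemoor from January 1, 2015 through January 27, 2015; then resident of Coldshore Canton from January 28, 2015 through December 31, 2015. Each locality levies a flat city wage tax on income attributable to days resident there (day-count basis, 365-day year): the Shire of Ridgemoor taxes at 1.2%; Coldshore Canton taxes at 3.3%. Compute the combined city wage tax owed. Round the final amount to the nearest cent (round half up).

The Shire of Ridgemoor, January 1 – January 27, 2015: 27 days → €96,000 × 1.2% × 27/365 = €85.2164
Coldshore Canton, January 28 – December 31, 2015: 338 days → €96,000 × 3.3% × 338/365 = €2,933.6548
Total = €3,018.8712

€3,018.87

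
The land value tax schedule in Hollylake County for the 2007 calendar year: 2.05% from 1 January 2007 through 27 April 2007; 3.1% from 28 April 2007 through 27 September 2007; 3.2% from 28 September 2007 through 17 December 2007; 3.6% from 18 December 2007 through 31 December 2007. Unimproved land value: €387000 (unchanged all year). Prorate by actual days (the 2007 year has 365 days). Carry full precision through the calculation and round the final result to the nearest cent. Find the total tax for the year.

€10854.55

1 January – 27 April 2007: 117 days at 2.05% → €387000 × 2.05% × 117/365 = €2543.0671
28 April – 27 September 2007: 153 days at 3.1% → €387000 × 3.1% × 153/365 = €5028.8795
28 September – 17 December 2007: 81 days at 3.2% → €387000 × 3.2% × 81/365 = €2748.2301
18 December – 31 December 2007: 14 days at 3.6% → €387000 × 3.6% × 14/365 = €534.3781
Total = €10854.5548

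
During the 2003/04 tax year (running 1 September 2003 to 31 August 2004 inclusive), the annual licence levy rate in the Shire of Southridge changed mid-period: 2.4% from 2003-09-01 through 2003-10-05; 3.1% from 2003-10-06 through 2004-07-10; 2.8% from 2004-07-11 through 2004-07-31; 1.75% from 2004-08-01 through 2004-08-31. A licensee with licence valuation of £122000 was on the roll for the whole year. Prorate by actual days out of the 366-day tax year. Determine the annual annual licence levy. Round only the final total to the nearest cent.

2003-09-01 to 2003-10-05: 35 days at 2.4% → £122000 × 2.4% × 35/366 = £280.0000
2003-10-06 to 2004-07-10: 279 days at 3.1% → £122000 × 3.1% × 279/366 = £2883.0000
2004-07-11 to 2004-07-31: 21 days at 2.8% → £122000 × 2.8% × 21/366 = £196.0000
2004-08-01 to 2004-08-31: 31 days at 1.75% → £122000 × 1.75% × 31/366 = £180.8333
Total = £3539.8333

£3539.83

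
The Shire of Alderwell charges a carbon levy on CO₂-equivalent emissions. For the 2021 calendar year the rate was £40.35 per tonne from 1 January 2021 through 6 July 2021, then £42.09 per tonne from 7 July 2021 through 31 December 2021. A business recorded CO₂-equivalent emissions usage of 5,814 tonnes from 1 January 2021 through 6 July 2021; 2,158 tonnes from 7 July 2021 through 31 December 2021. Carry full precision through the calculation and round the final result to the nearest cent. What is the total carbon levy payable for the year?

1 January – 6 July 2021: 5,814 tonnes at £40.35/tonne → £234594.90
7 July – 31 December 2021: 2,158 tonnes at £42.09/tonne → £90830.22

£325425.12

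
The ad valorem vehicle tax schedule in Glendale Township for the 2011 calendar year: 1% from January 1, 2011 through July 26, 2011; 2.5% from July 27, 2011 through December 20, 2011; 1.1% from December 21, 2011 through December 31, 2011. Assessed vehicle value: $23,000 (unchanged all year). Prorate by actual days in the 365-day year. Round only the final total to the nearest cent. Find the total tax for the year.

January 1 – July 26, 2011: 207 days at 1% → $23,000 × 1% × 207/365 = $130.4384
July 27 – December 20, 2011: 147 days at 2.5% → $23,000 × 2.5% × 147/365 = $231.5753
December 21 – December 31, 2011: 11 days at 1.1% → $23,000 × 1.1% × 11/365 = $7.6247
Total = $369.6384

$369.64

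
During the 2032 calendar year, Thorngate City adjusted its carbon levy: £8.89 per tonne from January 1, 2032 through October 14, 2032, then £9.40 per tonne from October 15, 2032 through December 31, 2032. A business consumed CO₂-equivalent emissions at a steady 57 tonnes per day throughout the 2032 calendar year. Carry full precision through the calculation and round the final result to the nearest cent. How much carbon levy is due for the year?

January 1 – October 14, 2032: 288 days × 57 tonnes/day = 16,416 tonnes at £8.89/tonne → £145938.24
October 15 – December 31, 2032: 78 days × 57 tonnes/day = 4,446 tonnes at £9.40/tonne → £41792.40

£187730.64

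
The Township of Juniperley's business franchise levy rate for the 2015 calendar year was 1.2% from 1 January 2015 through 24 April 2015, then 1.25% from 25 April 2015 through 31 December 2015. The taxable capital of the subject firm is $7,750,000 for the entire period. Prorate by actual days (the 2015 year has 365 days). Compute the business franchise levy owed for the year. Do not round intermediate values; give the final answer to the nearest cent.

1 January – 24 April 2015: 114 days at 1.2% → $7,750,000 × 1.2% × 114/365 = $29,046.5753
25 April – 31 December 2015: 251 days at 1.25% → $7,750,000 × 1.25% × 251/365 = $66,618.1507
Total = $95,664.7260

$95,664.73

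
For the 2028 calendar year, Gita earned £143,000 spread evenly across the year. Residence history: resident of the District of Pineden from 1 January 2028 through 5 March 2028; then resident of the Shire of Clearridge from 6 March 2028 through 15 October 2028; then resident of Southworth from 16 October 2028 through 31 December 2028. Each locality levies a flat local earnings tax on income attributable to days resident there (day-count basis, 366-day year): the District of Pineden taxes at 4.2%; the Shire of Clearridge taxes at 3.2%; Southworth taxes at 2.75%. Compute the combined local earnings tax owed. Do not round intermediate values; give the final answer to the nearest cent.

The District of Pineden, 1 January – 5 March 2028: 65 days → £143,000 × 4.2% × 65/366 = £1,066.6393
The Shire of Clearridge, 6 March – 15 October 2028: 224 days → £143,000 × 3.2% × 224/366 = £2,800.6120
Southworth, 16 October – 31 December 2028: 77 days → £143,000 × 2.75% × 77/366 = £827.3292
Total = £4,694.5806

£4,694.58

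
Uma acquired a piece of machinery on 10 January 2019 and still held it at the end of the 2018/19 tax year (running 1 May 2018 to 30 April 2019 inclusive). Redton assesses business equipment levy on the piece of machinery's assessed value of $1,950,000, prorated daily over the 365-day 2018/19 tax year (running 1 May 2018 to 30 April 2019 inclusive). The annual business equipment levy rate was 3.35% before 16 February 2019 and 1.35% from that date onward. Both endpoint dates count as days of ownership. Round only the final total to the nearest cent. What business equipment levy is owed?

$11,959.11

10 January – 15 February 2019: 37 days at 3.35% → $1,950,000 × 3.35% × 37/365 = $6,621.9863
16 February – 30 April 2019: 74 days at 1.35% → $1,950,000 × 1.35% × 74/365 = $5,337.1233
Total = $11,959.1096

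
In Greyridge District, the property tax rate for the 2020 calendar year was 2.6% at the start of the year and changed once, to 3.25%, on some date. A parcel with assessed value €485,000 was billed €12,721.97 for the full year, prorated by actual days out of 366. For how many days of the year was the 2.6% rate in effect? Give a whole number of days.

Let d = days at the first rate; then 366 − d days at the second rate.
€485,000 × [2.6%·d + 3.25%·(366−d)] / 366 = €12,721.97
Solving gives d = 353, so the new rate took effect on December 19, 2020.

353 days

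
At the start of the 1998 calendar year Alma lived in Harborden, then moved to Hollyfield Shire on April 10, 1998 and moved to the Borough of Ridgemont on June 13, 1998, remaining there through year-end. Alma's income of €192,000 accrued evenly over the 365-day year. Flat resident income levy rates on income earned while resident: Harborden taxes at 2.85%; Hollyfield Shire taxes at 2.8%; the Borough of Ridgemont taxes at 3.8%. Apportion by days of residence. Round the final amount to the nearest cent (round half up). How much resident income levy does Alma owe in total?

€6,464.61

Harborden, January 1 – April 9, 1998: 99 days → €192,000 × 2.85% × 99/365 = €1,484.1863
Hollyfield Shire, April 10 – June 12, 1998: 64 days → €192,000 × 2.8% × 64/365 = €942.6411
The Borough of Ridgemont, June 13 – December 31, 1998: 202 days → €192,000 × 3.8% × 202/365 = €4,037.7863
Total = €6,464.6137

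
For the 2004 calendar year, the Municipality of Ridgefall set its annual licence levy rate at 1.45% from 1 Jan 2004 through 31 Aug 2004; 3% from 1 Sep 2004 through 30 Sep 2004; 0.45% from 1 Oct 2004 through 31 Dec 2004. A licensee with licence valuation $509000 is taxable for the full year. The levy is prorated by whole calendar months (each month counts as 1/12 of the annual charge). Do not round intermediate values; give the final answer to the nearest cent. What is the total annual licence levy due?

$6765.46

1 Jan – 31 Aug 2004: 8 months at 1.45% → $509000 × 1.45% × 8/12 = $4920.3333
1 Sep – 30 Sep 2004: 1 month at 3% → $509000 × 3% × 1/12 = $1272.5000
1 Oct – 31 Dec 2004: 3 months at 0.45% → $509000 × 0.45% × 3/12 = $572.6250
Total = $6765.4583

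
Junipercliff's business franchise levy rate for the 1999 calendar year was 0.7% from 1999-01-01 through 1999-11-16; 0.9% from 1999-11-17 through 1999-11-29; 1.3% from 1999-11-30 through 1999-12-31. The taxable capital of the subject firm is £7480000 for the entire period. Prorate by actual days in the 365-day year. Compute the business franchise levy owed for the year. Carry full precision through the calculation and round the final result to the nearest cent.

1999-01-01 to 1999-11-16: 320 days at 0.7% → £7480000 × 0.7% × 320/365 = £45904.6575
1999-11-17 to 1999-11-29: 13 days at 0.9% → £7480000 × 0.9% × 13/365 = £2397.6986
1999-11-30 to 1999-12-31: 32 days at 1.3% → £7480000 × 1.3% × 32/365 = £8525.1507
Total = £56827.5068

£56827.51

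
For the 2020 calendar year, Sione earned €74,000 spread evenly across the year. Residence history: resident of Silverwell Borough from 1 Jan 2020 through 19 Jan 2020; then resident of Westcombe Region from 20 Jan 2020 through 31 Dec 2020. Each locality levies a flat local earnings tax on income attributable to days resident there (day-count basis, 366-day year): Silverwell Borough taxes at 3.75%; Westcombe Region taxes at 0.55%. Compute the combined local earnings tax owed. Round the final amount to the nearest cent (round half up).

Silverwell Borough, 1 Jan – 19 Jan 2020: 19 days → €74,000 × 3.75% × 19/366 = €144.0574
Westcombe Region, 20 Jan – 31 Dec 2020: 347 days → €74,000 × 0.55% × 347/366 = €385.8716
Total = €529.9290

€529.93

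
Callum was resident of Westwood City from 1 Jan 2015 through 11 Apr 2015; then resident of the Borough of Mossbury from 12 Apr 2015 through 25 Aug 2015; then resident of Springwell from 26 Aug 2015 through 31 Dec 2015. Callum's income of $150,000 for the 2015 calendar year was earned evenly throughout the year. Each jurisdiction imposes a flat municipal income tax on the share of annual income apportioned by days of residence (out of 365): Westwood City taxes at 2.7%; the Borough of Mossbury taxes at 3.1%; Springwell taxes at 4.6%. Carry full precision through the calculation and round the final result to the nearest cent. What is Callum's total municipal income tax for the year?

$5,273.01

Westwood City, 1 Jan – 11 Apr 2015: 101 days → $150,000 × 2.7% × 101/365 = $1,120.6849
The Borough of Mossbury, 12 Apr – 25 Aug 2015: 136 days → $150,000 × 3.1% × 136/365 = $1,732.6027
Springwell, 26 Aug – 31 Dec 2015: 128 days → $150,000 × 4.6% × 128/365 = $2,419.7260
Total = $5,273.0137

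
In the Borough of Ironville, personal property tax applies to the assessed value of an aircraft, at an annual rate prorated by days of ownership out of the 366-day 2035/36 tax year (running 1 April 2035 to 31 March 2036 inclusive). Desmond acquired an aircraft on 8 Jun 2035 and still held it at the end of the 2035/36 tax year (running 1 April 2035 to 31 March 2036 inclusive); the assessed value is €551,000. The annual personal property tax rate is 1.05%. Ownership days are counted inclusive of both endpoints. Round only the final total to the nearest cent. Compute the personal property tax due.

€4,710.60

Days held (8 Jun 2035 – 31 Mar 2036): 298 out of 366
Tax = €551,000 × 1.05% × 298/366 = €4,710.5984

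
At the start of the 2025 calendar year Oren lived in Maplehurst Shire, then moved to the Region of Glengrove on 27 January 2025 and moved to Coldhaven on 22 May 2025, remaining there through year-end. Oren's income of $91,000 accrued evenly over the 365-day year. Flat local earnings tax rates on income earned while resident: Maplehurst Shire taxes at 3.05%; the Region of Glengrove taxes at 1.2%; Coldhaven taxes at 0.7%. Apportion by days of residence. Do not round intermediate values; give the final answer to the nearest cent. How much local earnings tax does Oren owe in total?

Maplehurst Shire, 1 January – 26 January 2025: 26 days → $91,000 × 3.05% × 26/365 = $197.7068
The Region of Glengrove, 27 January – 21 May 2025: 115 days → $91,000 × 1.2% × 115/365 = $344.0548
Coldhaven, 22 May – 31 December 2025: 224 days → $91,000 × 0.7% × 224/365 = $390.9260
Total = $932.6877

$932.69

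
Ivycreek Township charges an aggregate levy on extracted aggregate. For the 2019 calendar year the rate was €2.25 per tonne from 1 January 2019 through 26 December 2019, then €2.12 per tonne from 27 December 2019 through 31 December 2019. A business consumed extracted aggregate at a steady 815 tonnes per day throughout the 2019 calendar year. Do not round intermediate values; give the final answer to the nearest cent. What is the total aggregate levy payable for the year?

€668,789.00

1 January – 26 December 2019: 360 days × 815 tonnes/day = 293,400 tonnes at €2.25/tonne → €660,150.00
27 December – 31 December 2019: 5 days × 815 tonnes/day = 4,075 tonnes at €2.12/tonne → €8,639.00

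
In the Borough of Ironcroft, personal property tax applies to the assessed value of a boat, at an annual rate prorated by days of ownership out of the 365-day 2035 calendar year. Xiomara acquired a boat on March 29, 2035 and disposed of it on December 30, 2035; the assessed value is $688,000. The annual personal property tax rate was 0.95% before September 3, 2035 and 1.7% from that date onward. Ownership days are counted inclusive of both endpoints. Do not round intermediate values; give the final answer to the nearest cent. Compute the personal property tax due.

March 29 – September 2, 2035: 158 days at 0.95% → $688,000 × 0.95% × 158/365 = $2,829.2822
September 3 – December 30, 2035: 119 days at 1.7% → $688,000 × 1.7% × 119/365 = $3,813.2164
Total = $6,642.4986

$6,642.50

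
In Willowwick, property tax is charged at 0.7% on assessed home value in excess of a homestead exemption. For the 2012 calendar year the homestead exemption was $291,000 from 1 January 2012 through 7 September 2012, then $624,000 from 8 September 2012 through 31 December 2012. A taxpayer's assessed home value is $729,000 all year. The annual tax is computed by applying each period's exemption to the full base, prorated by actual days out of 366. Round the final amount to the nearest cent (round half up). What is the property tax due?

1 January – 7 September 2012: 251 days, exemption $291,000 → ($729,000 − $291,000) × 0.7% × 251/366 = $2,102.6393
8 September – 31 December 2012: 115 days, exemption $624,000 → ($729,000 − $624,000) × 0.7% × 115/366 = $230.9426
Total = $2,333.5820

$2,333.58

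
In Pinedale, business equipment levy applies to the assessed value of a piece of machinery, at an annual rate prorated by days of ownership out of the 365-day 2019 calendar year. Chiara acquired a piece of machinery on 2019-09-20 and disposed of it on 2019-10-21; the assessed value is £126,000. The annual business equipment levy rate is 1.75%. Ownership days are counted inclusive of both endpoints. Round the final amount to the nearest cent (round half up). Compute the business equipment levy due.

£193.32

Days held (2019-09-20 to 2019-10-21): 32 out of 365
Tax = £126,000 × 1.75% × 32/365 = £193.3151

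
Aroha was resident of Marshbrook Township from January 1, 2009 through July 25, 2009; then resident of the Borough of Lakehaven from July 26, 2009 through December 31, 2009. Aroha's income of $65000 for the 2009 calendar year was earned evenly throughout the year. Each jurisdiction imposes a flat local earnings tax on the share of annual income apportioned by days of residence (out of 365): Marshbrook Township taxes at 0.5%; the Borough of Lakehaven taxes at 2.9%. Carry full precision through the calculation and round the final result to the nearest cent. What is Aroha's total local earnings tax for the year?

Marshbrook Township, January 1 – July 25, 2009: 206 days → $65000 × 0.5% × 206/365 = $183.4247
The Borough of Lakehaven, July 26 – December 31, 2009: 159 days → $65000 × 2.9% × 159/365 = $821.1370
Total = $1004.5616

$1004.56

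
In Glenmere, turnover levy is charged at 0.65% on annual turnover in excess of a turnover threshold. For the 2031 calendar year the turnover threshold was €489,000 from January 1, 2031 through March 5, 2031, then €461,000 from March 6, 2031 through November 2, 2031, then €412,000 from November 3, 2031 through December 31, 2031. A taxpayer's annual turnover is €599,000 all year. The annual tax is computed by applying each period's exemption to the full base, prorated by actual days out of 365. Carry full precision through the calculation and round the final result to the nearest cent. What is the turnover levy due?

€916.57

January 1 – March 5, 2031: 64 days, exemption €489,000 → (€599,000 − €489,000) × 0.65% × 64/365 = €125.3699
March 6 – November 2, 2031: 242 days, exemption €461,000 → (€599,000 − €461,000) × 0.65% × 242/365 = €594.7233
November 3 – December 31, 2031: 59 days, exemption €412,000 → (€599,000 − €412,000) × 0.65% × 59/365 = €196.4781
Total = €916.5712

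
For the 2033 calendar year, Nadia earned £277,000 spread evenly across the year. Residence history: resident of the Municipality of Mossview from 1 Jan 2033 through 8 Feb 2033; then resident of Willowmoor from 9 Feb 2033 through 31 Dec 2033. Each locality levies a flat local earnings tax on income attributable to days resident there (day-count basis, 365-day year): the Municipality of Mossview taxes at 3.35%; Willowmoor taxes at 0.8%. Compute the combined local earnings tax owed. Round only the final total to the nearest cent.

£2,970.73

The Municipality of Mossview, 1 Jan – 8 Feb 2033: 39 days → £277,000 × 3.35% × 39/365 = £991.5082
Willowmoor, 9 Feb – 31 Dec 2033: 326 days → £277,000 × 0.8% × 326/365 = £1,979.2219
Total = £2,970.7301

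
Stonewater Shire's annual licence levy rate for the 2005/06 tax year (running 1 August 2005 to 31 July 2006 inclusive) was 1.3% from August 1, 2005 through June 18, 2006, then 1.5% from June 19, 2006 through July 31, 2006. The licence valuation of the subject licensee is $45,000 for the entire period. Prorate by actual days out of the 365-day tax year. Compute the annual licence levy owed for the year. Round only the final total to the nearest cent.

August 1, 2005 – June 18, 2006: 322 days at 1.3% → $45,000 × 1.3% × 322/365 = $516.0822
June 19 – July 31, 2006: 43 days at 1.5% → $45,000 × 1.5% × 43/365 = $79.5205
Total = $595.6027

$595.60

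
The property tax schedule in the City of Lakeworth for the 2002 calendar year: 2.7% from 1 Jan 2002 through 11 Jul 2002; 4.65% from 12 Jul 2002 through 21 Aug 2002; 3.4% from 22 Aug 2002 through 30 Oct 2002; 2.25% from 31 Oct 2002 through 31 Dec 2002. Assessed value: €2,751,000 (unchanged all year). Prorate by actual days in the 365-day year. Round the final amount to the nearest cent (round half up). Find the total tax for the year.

€81,893.12

1 Jan – 11 Jul 2002: 192 days at 2.7% → €2,751,000 × 2.7% × 192/365 = €39,071.7370
12 Jul – 21 Aug 2002: 41 days at 4.65% → €2,751,000 × 4.65% × 41/365 = €14,369.2644
22 Aug – 30 Oct 2002: 70 days at 3.4% → €2,751,000 × 3.4% × 70/365 = €17,938.0274
31 Oct – 31 Dec 2002: 62 days at 2.25% → €2,751,000 × 2.25% × 62/365 = €10,514.0959
Total = €81,893.1247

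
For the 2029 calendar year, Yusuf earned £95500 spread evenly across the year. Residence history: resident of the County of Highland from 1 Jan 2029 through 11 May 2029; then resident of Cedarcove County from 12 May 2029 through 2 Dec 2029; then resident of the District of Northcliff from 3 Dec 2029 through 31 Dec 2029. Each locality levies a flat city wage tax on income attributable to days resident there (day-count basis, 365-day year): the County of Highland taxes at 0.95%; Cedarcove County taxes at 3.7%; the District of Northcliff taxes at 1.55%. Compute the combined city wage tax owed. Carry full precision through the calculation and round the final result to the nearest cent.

£2427.79

The County of Highland, 1 Jan – 11 May 2029: 131 days → £95500 × 0.95% × 131/365 = £325.6158
Cedarcove County, 12 May – 2 Dec 2029: 205 days → £95500 × 3.7% × 205/365 = £1984.5685
The District of Northcliff, 3 Dec – 31 Dec 2029: 29 days → £95500 × 1.55% × 29/365 = £117.6089
Total = £2427.7932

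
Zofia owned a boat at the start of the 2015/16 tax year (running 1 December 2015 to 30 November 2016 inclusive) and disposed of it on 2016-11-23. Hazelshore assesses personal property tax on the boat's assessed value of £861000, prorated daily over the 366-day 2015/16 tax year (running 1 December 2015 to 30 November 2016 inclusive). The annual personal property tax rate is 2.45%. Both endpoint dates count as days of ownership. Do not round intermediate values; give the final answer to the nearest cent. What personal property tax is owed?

Days held (2015-12-01 to 2016-11-23): 359 out of 366
Tax = £861000 × 2.45% × 359/366 = £20691.0533

£20691.05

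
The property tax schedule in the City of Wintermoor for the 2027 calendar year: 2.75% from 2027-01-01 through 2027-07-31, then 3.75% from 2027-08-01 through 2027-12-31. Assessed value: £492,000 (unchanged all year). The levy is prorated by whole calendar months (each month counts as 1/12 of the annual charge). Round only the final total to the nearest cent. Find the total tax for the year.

2027-01-01 to 2027-07-31: 7 months at 2.75% → £492,000 × 2.75% × 7/12 = £7,892.5000
2027-08-01 to 2027-12-31: 5 months at 3.75% → £492,000 × 3.75% × 5/12 = £7,687.5000
Total = £15,580.0000

£15,580.00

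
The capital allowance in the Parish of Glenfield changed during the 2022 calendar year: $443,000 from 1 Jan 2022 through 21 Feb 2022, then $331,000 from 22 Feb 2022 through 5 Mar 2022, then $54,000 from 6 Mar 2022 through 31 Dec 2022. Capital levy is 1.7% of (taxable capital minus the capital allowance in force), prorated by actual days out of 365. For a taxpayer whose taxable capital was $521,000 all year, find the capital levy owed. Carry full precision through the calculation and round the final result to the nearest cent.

1 Jan – 21 Feb 2022: 52 days, exemption $443,000 → ($521,000 − $443,000) × 1.7% × 52/365 = $188.9096
22 Feb – 5 Mar 2022: 12 days, exemption $331,000 → ($521,000 − $331,000) × 1.7% × 12/365 = $106.1918
6 Mar – 31 Dec 2022: 301 days, exemption $54,000 → ($521,000 − $54,000) × 1.7% × 301/365 = $6,546.9562
Total = $6,842.0575

$6,842.06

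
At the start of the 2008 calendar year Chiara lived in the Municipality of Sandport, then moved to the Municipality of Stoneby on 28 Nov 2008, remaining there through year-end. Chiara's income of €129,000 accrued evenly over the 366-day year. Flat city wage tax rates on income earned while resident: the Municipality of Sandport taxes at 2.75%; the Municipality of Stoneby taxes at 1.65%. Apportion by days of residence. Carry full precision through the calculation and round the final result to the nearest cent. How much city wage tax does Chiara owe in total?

The Municipality of Sandport, 1 Jan – 27 Nov 2008: 332 days → €129,000 × 2.75% × 332/366 = €3,217.9508
The Municipality of Stoneby, 28 Nov – 31 Dec 2008: 34 days → €129,000 × 1.65% × 34/366 = €197.7295
Total = €3,415.6803

€3,415.68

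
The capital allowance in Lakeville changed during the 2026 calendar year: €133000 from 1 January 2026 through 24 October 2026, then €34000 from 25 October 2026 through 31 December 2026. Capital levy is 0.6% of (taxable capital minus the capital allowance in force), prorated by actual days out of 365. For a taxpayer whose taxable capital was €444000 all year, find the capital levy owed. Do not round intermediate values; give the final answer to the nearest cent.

1 January – 24 October 2026: 297 days, exemption €133000 → (€444000 − €133000) × 0.6% × 297/365 = €1518.3616
25 October – 31 December 2026: 68 days, exemption €34000 → (€444000 − €34000) × 0.6% × 68/365 = €458.3014
Total = €1976.6630

€1976.66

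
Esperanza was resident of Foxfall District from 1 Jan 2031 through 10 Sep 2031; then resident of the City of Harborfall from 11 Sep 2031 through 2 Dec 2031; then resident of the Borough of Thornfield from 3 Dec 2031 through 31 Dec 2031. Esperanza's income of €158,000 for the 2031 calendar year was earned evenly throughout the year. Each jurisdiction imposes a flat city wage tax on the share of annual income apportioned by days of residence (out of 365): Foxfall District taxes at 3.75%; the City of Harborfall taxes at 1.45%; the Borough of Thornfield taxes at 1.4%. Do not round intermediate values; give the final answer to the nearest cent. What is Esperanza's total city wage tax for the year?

Foxfall District, 1 Jan – 10 Sep 2031: 253 days → €158,000 × 3.75% × 253/365 = €4,106.9178
The City of Harborfall, 11 Sep – 2 Dec 2031: 83 days → €158,000 × 1.45% × 83/365 = €520.9671
The Borough of Thornfield, 3 Dec – 31 Dec 2031: 29 days → €158,000 × 1.4% × 29/365 = €175.7479
Total = €4,803.6329

€4,803.63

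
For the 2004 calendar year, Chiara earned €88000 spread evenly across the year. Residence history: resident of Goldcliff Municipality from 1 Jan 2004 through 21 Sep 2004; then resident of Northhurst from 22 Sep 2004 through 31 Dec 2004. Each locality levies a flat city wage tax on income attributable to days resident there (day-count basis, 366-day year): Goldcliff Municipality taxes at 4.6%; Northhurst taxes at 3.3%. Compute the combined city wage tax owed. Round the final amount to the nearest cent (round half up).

Goldcliff Municipality, 1 Jan – 21 Sep 2004: 265 days → €88000 × 4.6% × 265/366 = €2930.9290
Northhurst, 22 Sep – 31 Dec 2004: 101 days → €88000 × 3.3% × 101/366 = €801.3770
Total = €3732.3060

€3732.31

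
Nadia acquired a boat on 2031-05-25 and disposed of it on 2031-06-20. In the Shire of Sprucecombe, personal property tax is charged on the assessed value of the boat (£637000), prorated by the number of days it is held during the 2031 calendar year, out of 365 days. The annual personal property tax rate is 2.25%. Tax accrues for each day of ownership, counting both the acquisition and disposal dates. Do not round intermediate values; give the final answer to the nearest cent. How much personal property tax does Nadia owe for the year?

£1060.21

Days held (2031-05-25 to 2031-06-20): 27 out of 365
Tax = £637000 × 2.25% × 27/365 = £1060.2123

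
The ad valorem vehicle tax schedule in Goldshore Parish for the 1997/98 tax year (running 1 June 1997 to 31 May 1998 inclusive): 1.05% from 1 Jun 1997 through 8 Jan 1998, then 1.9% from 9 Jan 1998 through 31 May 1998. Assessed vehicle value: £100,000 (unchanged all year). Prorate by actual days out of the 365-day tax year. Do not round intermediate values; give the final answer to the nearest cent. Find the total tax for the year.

£1,383.01

1 Jun 1997 – 8 Jan 1998: 222 days at 1.05% → £100,000 × 1.05% × 222/365 = £638.6301
9 Jan – 31 May 1998: 143 days at 1.9% → £100,000 × 1.9% × 143/365 = £744.3836
Total = £1,383.0137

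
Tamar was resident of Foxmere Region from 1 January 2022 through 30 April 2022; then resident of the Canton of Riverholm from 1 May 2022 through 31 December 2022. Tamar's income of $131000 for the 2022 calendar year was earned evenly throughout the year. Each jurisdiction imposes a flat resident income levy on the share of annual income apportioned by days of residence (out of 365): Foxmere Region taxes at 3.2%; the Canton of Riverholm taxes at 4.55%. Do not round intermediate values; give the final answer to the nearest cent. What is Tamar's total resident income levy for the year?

Foxmere Region, 1 January – 30 April 2022: 120 days → $131000 × 3.2% × 120/365 = $1378.1918
The Canton of Riverholm, 1 May – 31 December 2022: 245 days → $131000 × 4.55% × 245/365 = $4000.8836
Total = $5379.0753

$5379.08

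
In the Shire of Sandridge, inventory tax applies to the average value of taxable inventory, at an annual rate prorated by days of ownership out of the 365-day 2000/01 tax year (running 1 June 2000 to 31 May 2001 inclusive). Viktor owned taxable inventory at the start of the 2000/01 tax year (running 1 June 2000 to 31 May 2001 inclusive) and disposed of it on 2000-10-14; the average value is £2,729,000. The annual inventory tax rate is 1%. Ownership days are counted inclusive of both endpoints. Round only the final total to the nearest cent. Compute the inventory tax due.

£10,168.33

Days held (2000-06-01 to 2000-10-14): 136 out of 365
Tax = £2,729,000 × 1% × 136/365 = £10,168.3288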